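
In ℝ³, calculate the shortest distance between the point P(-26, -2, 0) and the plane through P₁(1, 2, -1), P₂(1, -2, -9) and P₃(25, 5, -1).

P₁P₂ = (0, -4, -8) and P₁P₃ = (24, 3, 0), so a normal is n = P₁P₂ × P₁P₃ = (24, -192, 96).
d = |24·(-26) + (-192)·(-2) + 96·0 − (-456)| / √(576 + 36864 + 9216) = |216| / 216 = 1.

1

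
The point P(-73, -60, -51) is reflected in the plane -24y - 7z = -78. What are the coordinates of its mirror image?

With n = (0, -24, -7), the signed offset is (n·P − (-78))/|n|² = 1875/625 = 3.
P' = P − 2t·n = (-73, -60, -51) − 6·(0, -24, -7) = (-73, 84, -9).

(-73, 84, -9)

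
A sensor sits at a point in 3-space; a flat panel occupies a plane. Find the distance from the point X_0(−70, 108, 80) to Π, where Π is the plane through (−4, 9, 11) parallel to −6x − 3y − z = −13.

30/√46

Parallel planes share the normal n = (−6, −3, −1); since (−4, 9, 11) lies on the plane, its equation is −6x − 3y − z = -14.
d = |(-6)·(-70) + (-3)·108 + (-1)·80 − (-14)| / √(36 + 9 + 1) = |30| / √46 = 15√46/23.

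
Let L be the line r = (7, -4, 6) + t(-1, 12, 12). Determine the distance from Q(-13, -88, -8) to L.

2√757

Direction vector d = (-1, 12, 12).
AP = (-20, -84, -14); AP·d = -1156, |AP|² = 7652, |d|² = 289.
distance² = |AP|² − (AP·d)²/|d|² = 7652 − 1336336/289 = 3028, so the distance is 2√757.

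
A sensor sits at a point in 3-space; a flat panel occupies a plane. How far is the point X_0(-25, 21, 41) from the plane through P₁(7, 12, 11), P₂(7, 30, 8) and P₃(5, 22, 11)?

29/√62

P₁P₂ = (0, 18, -3) and P₁P₃ = (-2, 10, 0), so a normal is n = P₁P₂ × P₁P₃ = (30, 6, 36).
d = |30·(-25) + 6·21 + 36·41 − 678| / √(900 + 36 + 1296) = |174| / (6√62) = 29/√62.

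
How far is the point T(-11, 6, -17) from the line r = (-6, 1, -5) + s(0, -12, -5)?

√194

Direction vector d = (0, -12, -5).
AP = (-5, 5, -12); AP·d = 0, |AP|² = 194, |d|² = 169.
distance² = |AP|² − (AP·d)²/|d|² = 194 − 0/169 = 194, so the distance is √194.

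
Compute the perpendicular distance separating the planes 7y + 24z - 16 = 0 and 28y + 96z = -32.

Divide the second equation by 4 to match normals: 7y + 24z = -8.
With common normal n = (0, 7, 24) (|n| = 25), the distance is |16 − (-8)|/|n| = 24/25.

24/25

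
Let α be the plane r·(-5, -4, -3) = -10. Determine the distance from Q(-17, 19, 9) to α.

Normal vector n = (-5, -4, -3), and n·(-17, 19, 9) - (-10) = -8.
|n| = √(25 + 16 + 9) = 5√2, so the distance is |-8|/(5√2) = 4√2/5.

4√2/5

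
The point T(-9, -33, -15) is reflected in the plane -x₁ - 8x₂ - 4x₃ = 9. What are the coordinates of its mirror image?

(-1, 31, 17)

With n = (-1, -8, -4), the signed offset is (n·T − 9)/|n|² = 324/81 = 4.
T' = T − 2t·n = (-9, -33, -15) − 8·(-1, -8, -4) = (-1, 31, 17).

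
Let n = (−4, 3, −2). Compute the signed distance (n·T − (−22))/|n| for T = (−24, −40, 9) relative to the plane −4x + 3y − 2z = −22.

-20√29/29

n·T − (-22) = -20.
|n| = √29, so the signed distance is -20√29/29.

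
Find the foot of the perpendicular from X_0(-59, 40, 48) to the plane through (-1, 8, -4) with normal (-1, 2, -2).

(-57, 36, 52)

n = (-1, 2, -2), |n|² = 9, and n·X_0 − 25 = 18.
t = 18/9 = 2, so the foot is X_0 − t·n = (-59, 40, 48) − 2·(-1, 2, -2) = (-57, 36, 52).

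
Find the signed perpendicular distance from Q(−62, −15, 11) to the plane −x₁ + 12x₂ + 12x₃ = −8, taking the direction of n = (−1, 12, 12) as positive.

n·Q − (-8) = 22.
|n| = 17, so the signed distance is 22/17.

22/17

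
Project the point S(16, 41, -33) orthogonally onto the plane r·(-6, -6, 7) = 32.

n = (-6, -6, 7), |n|² = 121, and n·S − 32 = -605.
t = -605/121 = -5, so the foot is S − t·n = (16, 41, -33) − (-5)·(-6, -6, 7) = (-14, 11, 2).

(-14, 11, 2)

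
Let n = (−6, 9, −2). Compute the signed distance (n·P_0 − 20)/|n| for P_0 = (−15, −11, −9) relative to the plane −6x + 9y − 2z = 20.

n·P_0 − 20 = -11.
|n| = 11, so the signed distance is -11/11 = -1.

-1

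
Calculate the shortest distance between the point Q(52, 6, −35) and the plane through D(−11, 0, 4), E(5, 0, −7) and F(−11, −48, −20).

1

DE = (16, 0, −11) and DF = (0, −48, −24), so a normal is n = DE × DF = (−528, 384, −768).
n = (−528, 384, −768); n·P − 2736 = -1008; |n| = 1008; distance = 1008/1008 = 1.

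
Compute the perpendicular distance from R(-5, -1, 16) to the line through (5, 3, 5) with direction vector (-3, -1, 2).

Direction vector d = (-3, -1, 2).
AP = (-10, -4, 11); AP·d = 56, |AP|² = 237, |d|² = 14.
distance² = |AP|² − (AP·d)²/|d|² = 237 − 3136/14 = 13, so the distance is √13.

√13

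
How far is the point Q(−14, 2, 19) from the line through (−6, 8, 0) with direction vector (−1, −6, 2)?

3√33

Direction vector d = (−1, −6, 2).
AP = (−8, −6, 19); AP·d = 82, |AP|² = 461, |d|² = 41.
distance² = |AP|² − (AP·d)²/|d|² = 461 − 6724/41 = 297, so the distance is 3√33.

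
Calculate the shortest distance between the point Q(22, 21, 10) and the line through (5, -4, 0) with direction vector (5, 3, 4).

√214

Direction vector d = (5, 3, 4).
AP = (17, 25, 10); AP·d = 200, |AP|² = 1014, |d|² = 50.
distance² = |AP|² − (AP·d)²/|d|² = 1014 − 40000/50 = 214, so the distance is √214.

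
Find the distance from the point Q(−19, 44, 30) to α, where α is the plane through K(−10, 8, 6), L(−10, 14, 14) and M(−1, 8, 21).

KL = (0, 6, 8) and KM = (9, 0, 15), so a normal is n = KL × KM = (90, 72, −54).
Then n·(−19, 44, 30) − (−648) = 486.
|n| = √(8100 + 5184 + 2916) = 90√2, so the distance is |486|/(90√2) = 27/(5√2).

27√2/10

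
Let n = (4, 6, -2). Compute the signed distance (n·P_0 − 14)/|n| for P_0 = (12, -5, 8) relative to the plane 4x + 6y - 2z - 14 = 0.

n·P_0 − 14 = -12.
|n| = 2√14, so the signed distance is -6/√14.

-6/√14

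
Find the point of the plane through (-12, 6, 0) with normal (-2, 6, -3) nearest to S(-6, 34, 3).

The perpendicular from S has direction n = (-2, 6, -3): r = (-6, 34, 3) + λ(-2, 6, -3).
Substitute into the plane: n·(S + λn) = 60 gives 207 + 49λ = 60, so λ = -3.
Foot = (-6, 34, 3) + (-3)·(-2, 6, -3) = (0, 16, 12).

(0, 16, 12)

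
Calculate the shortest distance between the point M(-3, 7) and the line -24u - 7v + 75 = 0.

98/25

The normal to the line is n = (-24, -7) with |n| = 25.
|n·M − (-75)| = |23 − (-75)| = 98, so the distance is 98/25.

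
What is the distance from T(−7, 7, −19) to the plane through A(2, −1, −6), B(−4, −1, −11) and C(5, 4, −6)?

AB = (−6, 0, −5) and AC = (3, 5, 0), so a normal is n = AB × AC = (25, −15, −30).
d = |25·(-7) + (-15)·7 + (-30)·(-19) − 245| / √(625 + 225 + 900) = |45| / (5√70) = 9/√70.

9√70/70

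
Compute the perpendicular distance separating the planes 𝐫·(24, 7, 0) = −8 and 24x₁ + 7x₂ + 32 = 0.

Both planes have normal n = (24, 7, 0), |n| = 25. Any point on the first plane is at distance |(-32) − (-8)|/|n| = 24/25 from the second.

24/25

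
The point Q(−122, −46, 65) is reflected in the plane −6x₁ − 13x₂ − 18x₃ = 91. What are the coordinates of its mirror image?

n = (−6, −13, −18), |n|² = 529, n·Q − 91 = 69, so t = 69/529 = 3/23.
Foot F = Q − (3/23)·n = (−2788/23, −1019/23, 1549/23); the reflection is 2F − Q = (−2770/23, −980/23, 1603/23).

(-2770/23, -980/23, 1603/23)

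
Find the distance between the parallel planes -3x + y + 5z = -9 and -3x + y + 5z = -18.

Both planes have normal n = (-3, 1, 5), |n| = √35. Any point on the first plane is at distance |(-18) − (-9)|/|n| = 9/√35 from the second.

9/√35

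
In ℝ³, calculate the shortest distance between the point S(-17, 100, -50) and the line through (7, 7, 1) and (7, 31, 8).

3√689

A direction vector is d = (0, 24, 7).
AP = (-24, 93, -51); AP·d = 1875, |AP|² = 11826, |d|² = 625.
distance² = |AP|² − (AP·d)²/|d|² = 11826 − 3515625/625 = 6201, so the distance is 3√689.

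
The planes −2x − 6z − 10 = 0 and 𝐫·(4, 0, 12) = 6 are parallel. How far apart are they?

Divide the second equation by -2 to match normals: −2x − 6z = -3.
With common normal n = (−2, 0, −6) (|n| = 2√10), the distance is |10 − (-3)|/|n| = 13/(2√10) = 13√10/20.

13/(2√10)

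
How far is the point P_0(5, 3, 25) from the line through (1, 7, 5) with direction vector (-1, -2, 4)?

4√6

Direction vector d = (-1, -2, 4).
AP = (4, -4, 20); AP·d = 84, |AP|² = 432, |d|² = 21.
distance² = |AP|² − (AP·d)²/|d|² = 432 − 7056/21 = 96, so the distance is 4√6.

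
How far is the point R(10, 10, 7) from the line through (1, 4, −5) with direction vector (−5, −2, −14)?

6

Direction vector d = (−5, −2, −14).
AP = (9, 6, 12); AP·d = -225, |AP|² = 261, |d|² = 225.
distance² = |AP|² − (AP·d)²/|d|² = 261 − 50625/225 = 36, so the distance is 6.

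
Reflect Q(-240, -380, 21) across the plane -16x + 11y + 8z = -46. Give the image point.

n = (-16, 11, 8), |n|² = 441, n·Q − (-46) = -126, so t = -126/441 = -2/7.
Foot F = Q − (-2/7)·n = (-1712/7, -2638/7, 163/7); the reflection is 2F − Q = (-1744/7, -2616/7, 179/7).

(-1744/7, -2616/7, 179/7)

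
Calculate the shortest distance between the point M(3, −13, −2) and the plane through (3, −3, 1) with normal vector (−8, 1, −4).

2/9

The plane has equation n·(r − (3, −3, 1)) = 0, i.e. n·r = -31.
Then n·(3, −13, −2) − (−31) = 2.
|n| = √(64 + 1 + 16) = 9, so the distance is |2|/9 = 2/9.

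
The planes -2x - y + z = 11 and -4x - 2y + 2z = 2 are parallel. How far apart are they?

Divide the second equation by 2 to match normals: -2x - y + z = 1.
With common normal n = (-2, -1, 1) (|n| = √6), the distance is |11 − 1|/|n| = 10/√6.

5√6/3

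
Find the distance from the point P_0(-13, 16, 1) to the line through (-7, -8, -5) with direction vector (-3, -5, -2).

3√34

Direction vector d = (-3, -5, -2).
AP = (-6, 24, 6); AP·d = -114, |AP|² = 648, |d|² = 38.
distance² = |AP|² − (AP·d)²/|d|² = 648 − 12996/38 = 306, so the distance is 3√34.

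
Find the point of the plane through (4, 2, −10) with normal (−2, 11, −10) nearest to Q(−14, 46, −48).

n = (−2, 11, −10), |n|² = 225, and n·Q − 114 = 900.
t = 900/225 = 4, so the foot is Q − t·n = (−14, 46, −48) − 4·(−2, 11, −10) = (−6, 2, −8).

(-6, 2, -8)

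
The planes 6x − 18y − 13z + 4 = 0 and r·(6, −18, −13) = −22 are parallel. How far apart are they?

Both planes have normal n = (6, −18, −13), |n| = 23. Any point on the first plane is at distance |(-22) − (-4)|/|n| = 18/23 from the second.

18/23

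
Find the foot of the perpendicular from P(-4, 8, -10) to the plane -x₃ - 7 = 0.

(-4, 8, -7)

n = (0, 0, -1), |n|² = 1, and n·P − 7 = 3.
t = 3/1 = 3, so the foot is P − t·n = (-4, 8, -10) − 3·(0, 0, -1) = (-4, 8, -7).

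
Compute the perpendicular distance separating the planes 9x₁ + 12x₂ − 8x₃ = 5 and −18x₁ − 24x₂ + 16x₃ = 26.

18/17

Divide the second equation by -2 to match normals: 9x₁ + 12x₂ − 8x₃ = -13.
Both planes have normal n = (9, 12, −8), |n| = 17. Any point on the first plane is at distance |(-13) − 5|/|n| = 18/17 from the second.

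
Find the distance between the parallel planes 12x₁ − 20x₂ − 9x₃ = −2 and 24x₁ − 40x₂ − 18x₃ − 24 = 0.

Divide the second equation by 2 to match normals: 12x₁ − 20x₂ − 9x₃ = 12.
Both planes have normal n = (12, −20, −9), |n| = 25. Any point on the first plane is at distance |12 − (-2)|/|n| = 14/25 from the second.

14/25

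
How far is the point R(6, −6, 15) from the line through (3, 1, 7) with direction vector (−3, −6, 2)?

Direction vector d = (−3, −6, 2).
AP = (3, −7, 8), and AP × d = (34, −30, −39).
|AP × d|² = 3577 and |d|² = 49, so the distance is √(3577/49) = √73.

√73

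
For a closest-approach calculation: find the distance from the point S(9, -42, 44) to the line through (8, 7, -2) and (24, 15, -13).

A direction vector is d = (16, 8, -11).
AP = (1, -49, 46); AP·d = -882, |AP|² = 4518, |d|² = 441.
distance² = |AP|² − (AP·d)²/|d|² = 4518 − 777924/441 = 2754, so the distance is 9√34.

9√34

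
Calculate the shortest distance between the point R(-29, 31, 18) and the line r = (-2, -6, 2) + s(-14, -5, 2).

Direction vector d = (-14, -5, 2).
AP = (-27, 37, 16); AP·d = 225, |AP|² = 2354, |d|² = 225.
distance² = |AP|² − (AP·d)²/|d|² = 2354 − 50625/225 = 2129, so the distance is √2129.

√2129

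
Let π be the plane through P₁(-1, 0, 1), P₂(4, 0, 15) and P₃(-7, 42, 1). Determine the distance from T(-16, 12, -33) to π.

P₁P₂ = (5, 0, 14) and P₁P₃ = (-6, 42, 0), so a normal is n = P₁P₂ × P₁P₃ = (-588, -84, 210).
Then n·(-16, 12, -33) - 798 = 672.
|n| = √(345744 + 7056 + 44100) = 630, so the distance is |672|/630 = 16/15.

16/15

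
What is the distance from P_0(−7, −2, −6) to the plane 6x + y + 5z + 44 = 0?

d = |6·(-7) + 1·(-2) + 5·(-6) − (-44)| / √(36 + 1 + 25) = |-30| / √62 = 15√62/31.

30/√62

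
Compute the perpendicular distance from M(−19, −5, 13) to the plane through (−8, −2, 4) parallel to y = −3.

3

Parallel planes share the normal n = (0, 1, 0); since (−8, −2, 4) lies on the plane, its equation is y = -2.
d = |1·(-5) − (-2)| / √(0 + 1 + 0) = |-3| / 1 = 3.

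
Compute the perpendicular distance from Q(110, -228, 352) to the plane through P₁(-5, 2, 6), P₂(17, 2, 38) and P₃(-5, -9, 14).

P₁P₂ = (22, 0, 32) and P₁P₃ = (0, -11, 8), so a normal is n = P₁P₂ × P₁P₃ = (352, -176, -242).
Then n·(110, -228, 352) - (-3564) = -2772.
|n| = √(123904 + 30976 + 58564) = 462, so the distance is |-2772|/462 = 6.

6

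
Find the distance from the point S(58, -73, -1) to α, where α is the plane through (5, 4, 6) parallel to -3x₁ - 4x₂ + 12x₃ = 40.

5

Parallel planes share the normal n = (-3, -4, 12); since (5, 4, 6) lies on the plane, its equation is -3x₁ - 4x₂ + 12x₃ = 41.
Then n·(58, -73, -1) - 41 = 65.
|n| = √(9 + 16 + 144) = 13, so the distance is |65|/13 = 5.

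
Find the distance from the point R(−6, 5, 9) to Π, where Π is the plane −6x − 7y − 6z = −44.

9/11

Normal vector n = (−6, −7, −6), and n·(−6, 5, 9) − (−44) = −9.
|n| = √(36 + 49 + 36) = 11, so the distance is |-9|/11 = 9/11.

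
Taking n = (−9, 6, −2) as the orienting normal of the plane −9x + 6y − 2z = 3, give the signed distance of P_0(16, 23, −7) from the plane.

5/11

n·P_0 − 3 = 5.
|n| = 11, so the signed distance is 5/11.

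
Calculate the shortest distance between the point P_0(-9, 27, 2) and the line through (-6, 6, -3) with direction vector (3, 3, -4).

Direction vector d = (3, 3, -4).
AP = (-3, 21, 5), and AP × d = (-99, 3, -72).
|AP × d|² = 14994 and |d|² = 34, so the distance is √(14994/34) = √441 = 21.

21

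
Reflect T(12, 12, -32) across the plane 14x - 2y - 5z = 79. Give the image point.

n = (14, -2, -5), |n|² = 225, n·T − 79 = 225, so t = 225/225 = 1.
Foot F = T − 1·n = (-2, 14, -27); the reflection is 2F − T = (-16, 16, -22).

(-16, 16, -22)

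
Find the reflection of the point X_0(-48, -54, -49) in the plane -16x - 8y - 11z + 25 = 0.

n = (-16, -8, -11), |n|² = 441, n·X_0 − (-25) = 1764, so t = 1764/441 = 4.
Foot F = X_0 − 4·n = (16, -22, -5); the reflection is 2F − X_0 = (80, 10, 39).

(80, 10, 39)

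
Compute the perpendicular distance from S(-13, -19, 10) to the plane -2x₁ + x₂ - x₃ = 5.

n = (-2, 1, -1); n·P − 5 = -8; |n| = √6; distance = 8/√6 = 4√6/3.

8/√6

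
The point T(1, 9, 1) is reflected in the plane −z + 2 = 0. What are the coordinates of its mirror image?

n = (0, 0, −1), |n|² = 1, n·T − (-2) = 1, so t = 1/1 = 1.
Foot F = T − 1·n = (1, 9, 2); the reflection is 2F − T = (1, 9, 3).

(1, 9, 3)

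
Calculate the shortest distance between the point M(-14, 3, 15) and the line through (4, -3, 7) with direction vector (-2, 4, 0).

2√61

Direction vector d = (-2, 4, 0).
AP = (-18, 6, 8); AP·d = 60, |AP|² = 424, |d|² = 20.
distance² = |AP|² − (AP·d)²/|d|² = 424 − 3600/20 = 244, so the distance is 2√61.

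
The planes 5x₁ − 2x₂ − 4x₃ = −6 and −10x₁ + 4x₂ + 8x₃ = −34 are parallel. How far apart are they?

23√5/15

Divide the second equation by -2 to match normals: 5x₁ − 2x₂ − 4x₃ = 17.
Both planes have normal n = (5, −2, −4), |n| = 3√5. Any point on the first plane is at distance |17 − (-6)|/|n| = 23/(3√5) = 23√5/15 from the second.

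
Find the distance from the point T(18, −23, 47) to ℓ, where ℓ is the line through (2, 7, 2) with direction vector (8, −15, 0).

Direction vector d = (8, −15, 0).
AP = (16, −30, 45), and AP × d = (675, 360, 0).
|AP × d|² = 585225 and |d|² = 289, so the distance is √(585225/289) = √2025 = 45.

45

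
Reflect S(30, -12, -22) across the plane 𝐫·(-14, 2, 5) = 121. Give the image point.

(-54, 0, 8)

n = (-14, 2, 5), |n|² = 225, n·S − 121 = -675, so t = -675/225 = -3.
Foot F = S − (-3)·n = (-12, -6, -7); the reflection is 2F − S = (-54, 0, 8).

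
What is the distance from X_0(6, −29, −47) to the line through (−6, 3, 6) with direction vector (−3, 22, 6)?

√1861

Direction vector d = (−3, 22, 6).
AP = (12, −32, −53), and AP × d = (974, 87, 168).
|AP × d|² = 984469 and |d|² = 529, so the distance is √(984469/529) = √1861.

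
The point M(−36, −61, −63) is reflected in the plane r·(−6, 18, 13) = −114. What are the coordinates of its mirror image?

With n = (−6, 18, 13), the signed offset is (n·M − (-114))/|n|² = -1587/529 = -3.
M' = M − 2t·n = (−36, −61, −63) − (-6)·(−6, 18, 13) = (−72, 47, 15).

(-72, 47, 15)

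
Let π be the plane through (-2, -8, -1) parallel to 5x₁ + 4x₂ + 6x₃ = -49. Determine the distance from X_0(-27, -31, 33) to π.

Parallel planes share the normal n = (5, 4, 6); since (-2, -8, -1) lies on the plane, its equation is 5x₁ + 4x₂ + 6x₃ = -48.
Then n·(-27, -31, 33) - (-48) = -13.
|n| = √(25 + 16 + 36) = √77, so the distance is |-13|/√77 = 13/√77.

13√77/77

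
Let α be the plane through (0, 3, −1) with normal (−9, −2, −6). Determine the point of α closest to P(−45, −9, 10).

(-18, -3, 28)

n = (−9, −2, −6), |n|² = 121, and n·P − 0 = 363.
t = 363/121 = 3, so the foot is P − t·n = (−45, −9, 10) − 3·(−9, −2, −6) = (−18, −3, 28).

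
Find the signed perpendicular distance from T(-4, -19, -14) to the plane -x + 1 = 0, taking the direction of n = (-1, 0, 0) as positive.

n·T − (-1) = 5.
|n| = 1, so the signed distance is 5/1 = 5.

5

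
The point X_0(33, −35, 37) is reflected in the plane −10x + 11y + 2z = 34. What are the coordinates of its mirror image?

(-27, 31, 49)

n = (−10, 11, 2), |n|² = 225, n·X_0 − 34 = -675, so t = -675/225 = -3.
Foot F = X_0 − (-3)·n = (3, −2, 43); the reflection is 2F − X_0 = (−27, 31, 49).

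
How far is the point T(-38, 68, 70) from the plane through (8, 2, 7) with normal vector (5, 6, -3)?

23/√70

The plane has equation n·(r − (8, 2, 7)) = 0, i.e. n·r = 31.
Then n·(-38, 68, 70) - 31 = -23.
|n| = √(25 + 36 + 9) = √70, so the distance is |-23|/√70 = 23/√70.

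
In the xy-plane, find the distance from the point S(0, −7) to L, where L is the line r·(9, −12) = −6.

d = |9·0 + (-12)·(-7) − (-6)| / √(81 + 144) = |90|/15 = 6.

6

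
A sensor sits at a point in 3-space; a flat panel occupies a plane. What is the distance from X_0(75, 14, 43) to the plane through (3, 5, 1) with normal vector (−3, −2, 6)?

The plane has equation n·(r − (3, 5, 1)) = 0, i.e. n·r = -13.
d = |(-3)·75 + (-2)·14 + 6·43 − (-13)| / √(9 + 4 + 36) = |18| / 7 = 18/7.

18/7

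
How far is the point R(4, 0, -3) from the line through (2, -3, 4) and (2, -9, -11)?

A direction vector is d = (0, -6, -15).
AP = (2, 3, -7), and AP × d = (-87, 30, -12).
|AP × d|² = 8613 and |d|² = 261, so the distance is √(8613/261) = √33.

√33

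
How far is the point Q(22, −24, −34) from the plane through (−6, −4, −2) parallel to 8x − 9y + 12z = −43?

Parallel planes share the normal n = (8, −9, 12); since (−6, −4, −2) lies on the plane, its equation is 8x − 9y + 12z = -36.
Then n·(22, −24, −34) − (−36) = 20.
|n| = √(64 + 81 + 144) = 17, so the distance is |20|/17 = 20/17.

20/17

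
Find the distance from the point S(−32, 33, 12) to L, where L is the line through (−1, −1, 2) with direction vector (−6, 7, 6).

Direction vector d = (−6, 7, 6).
AP = (−31, 34, 10), and AP × d = (134, 126, −13).
|AP × d|² = 34001 and |d|² = 121, so the distance is √(34001/121) = √281.

√281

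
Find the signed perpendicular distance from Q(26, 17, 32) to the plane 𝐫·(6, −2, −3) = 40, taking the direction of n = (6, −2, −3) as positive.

-2

n·Q − 40 = -14.
|n| = 7, so the signed distance is -14/7 = -2.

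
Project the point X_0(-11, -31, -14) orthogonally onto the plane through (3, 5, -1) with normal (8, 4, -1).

The perpendicular from X_0 has direction n = (8, 4, -1): r = (-11, -31, -14) + λ(8, 4, -1).
Substitute into the plane: n·(X_0 + λn) = 45 gives -198 + 81λ = 45, so λ = 3.
Foot = (-11, -31, -14) + 3·(8, 4, -1) = (13, -19, -17).

(13, -19, -17)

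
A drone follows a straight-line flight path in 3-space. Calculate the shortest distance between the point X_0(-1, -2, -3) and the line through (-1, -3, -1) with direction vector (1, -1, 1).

√2

Direction vector d = (1, -1, 1).
AP = (0, 1, -2); AP·d = -3, |AP|² = 5, |d|² = 3.
distance² = |AP|² − (AP·d)²/|d|² = 5 − 9/3 = 2, so the distance is √2.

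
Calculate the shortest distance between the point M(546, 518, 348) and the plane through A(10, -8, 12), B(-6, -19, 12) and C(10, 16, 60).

AB = (-16, -11, 0) and AC = (0, 24, 48), so a normal is n = AB × AC = (-528, 768, -384).
Then n·(546, 518, 348) - (-16032) = -8064.
|n| = √(278784 + 589824 + 147456) = 1008, so the distance is |-8064|/1008 = 8.

8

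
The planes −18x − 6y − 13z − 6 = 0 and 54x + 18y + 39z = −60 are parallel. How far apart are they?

14/23

Divide the second equation by -3 to match normals: −18x − 6y − 13z = 20.
Both planes have normal n = (−18, −6, −13), |n| = 23. Any point on the first plane is at distance |20 − 6|/|n| = 14/23 from the second.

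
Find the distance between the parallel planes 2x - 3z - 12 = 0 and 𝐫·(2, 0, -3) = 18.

6√13/13

Both planes have normal n = (2, 0, -3), |n| = √13. Any point on the first plane is at distance |18 − 12|/|n| = 6/√13 = 6√13/13 from the second.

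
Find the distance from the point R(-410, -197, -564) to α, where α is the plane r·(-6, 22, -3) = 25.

Normal vector n = (-6, 22, -3), and n·(-410, -197, -564) - 25 = -207.
|n| = √(36 + 484 + 9) = 23, so the distance is |-207|/23 = 9.

9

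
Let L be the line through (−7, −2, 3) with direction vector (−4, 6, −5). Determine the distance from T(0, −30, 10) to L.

3√21

Direction vector d = (−4, 6, −5).
AP = (7, −28, 7), and AP × d = (98, 7, −70).
|AP × d|² = 14553 and |d|² = 77, so the distance is √(14553/77) = √189 = 3√21.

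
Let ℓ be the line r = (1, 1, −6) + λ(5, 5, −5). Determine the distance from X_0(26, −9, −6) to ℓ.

5√26

Direction vector d = (5, 5, −5).
AP = (25, −10, 0); AP·d = 75, |AP|² = 725, |d|² = 75.
distance² = |AP|² − (AP·d)²/|d|² = 725 − 5625/75 = 650, so the distance is 5√26.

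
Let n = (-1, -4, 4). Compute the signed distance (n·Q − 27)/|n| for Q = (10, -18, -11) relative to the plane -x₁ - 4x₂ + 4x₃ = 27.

n·Q − 27 = -9.
|n| = √33, so the signed distance is -9/√33.

-9/√33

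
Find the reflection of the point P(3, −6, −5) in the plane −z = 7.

With n = (0, 0, −1), the signed offset is (n·P − 7)/|n|² = -2/1 = -2.
P' = P − 2t·n = (3, −6, −5) − (-4)·(0, 0, −1) = (3, −6, −9).

(3, -6, -9)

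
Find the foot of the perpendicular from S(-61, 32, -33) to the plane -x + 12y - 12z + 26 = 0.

(-58, -4, 3)

n = (-1, 12, -12), |n|² = 289, and n·S − (-26) = 867.
t = 867/289 = 3, so the foot is S − t·n = (-61, 32, -33) − 3·(-1, 12, -12) = (-58, -4, 3).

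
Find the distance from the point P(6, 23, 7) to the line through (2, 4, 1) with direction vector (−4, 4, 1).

Direction vector d = (−4, 4, 1).
AP = (4, 19, 6); AP·d = 66, |AP|² = 413, |d|² = 33.
distance² = |AP|² − (AP·d)²/|d|² = 413 − 4356/33 = 281, so the distance is √281.

√281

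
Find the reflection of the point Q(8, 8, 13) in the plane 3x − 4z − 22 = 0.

n = (3, 0, −4), |n|² = 25, n·Q − 22 = -50, so t = -50/25 = -2.
Foot F = Q − (-2)·n = (14, 8, 5); the reflection is 2F − Q = (20, 8, −3).

(20, 8, -3)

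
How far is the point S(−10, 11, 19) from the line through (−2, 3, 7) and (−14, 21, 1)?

A direction vector is d = (−12, 18, −6).
AP = (−8, 8, 12), and AP × d = (−264, −192, −48).
|AP × d|² = 108864 and |d|² = 504, so the distance is √(108864/504) = √216 = 6√6.

6√6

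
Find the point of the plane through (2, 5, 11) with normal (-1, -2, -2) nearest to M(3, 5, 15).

n = (-1, -2, -2), |n|² = 9, and n·M − (-34) = -9.
t = -9/9 = -1, so the foot is M − t·n = (3, 5, 15) − (-1)·(-1, -2, -2) = (2, 3, 13).

(2, 3, 13)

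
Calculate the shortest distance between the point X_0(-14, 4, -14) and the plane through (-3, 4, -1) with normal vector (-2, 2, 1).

The plane has equation n·(r − (-3, 4, -1)) = 0, i.e. n·r = 13.
d = |(-2)·(-14) + 2·4 + 1·(-14) − 13| / √(4 + 4 + 1) = |9| / 3 = 3.

3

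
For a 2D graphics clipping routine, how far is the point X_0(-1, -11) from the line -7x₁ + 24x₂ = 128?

77/5

d = |(-7)·(-1) + 24·(-11) − 128| / √(49 + 576) = |-385|/25 = 77/5.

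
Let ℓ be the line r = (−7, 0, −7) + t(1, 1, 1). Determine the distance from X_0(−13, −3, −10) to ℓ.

Direction vector d = (1, 1, 1).
AP = (−6, −3, −3), and AP × d = (0, 3, −3).
|AP × d|² = 18 and |d|² = 3, so the distance is √(18/3) = √6.

√6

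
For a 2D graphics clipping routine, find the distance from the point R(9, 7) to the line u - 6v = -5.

The normal to the line is n = (1, -6) with |n| = √37.
|n·R − (-5)| = |-33 − (-5)| = 28, so the distance is 28/√37.

28√37/37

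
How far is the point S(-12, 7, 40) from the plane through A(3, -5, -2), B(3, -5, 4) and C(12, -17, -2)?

AB = (0, 0, 6) and AC = (9, -12, 0), so a normal is n = AB × AC = (72, 54, 0).
Then n·(-12, 7, 40) - (-54) = -432.
|n| = √(5184 + 2916 + 0) = 90, so the distance is |-432|/90 = 24/5.

24/5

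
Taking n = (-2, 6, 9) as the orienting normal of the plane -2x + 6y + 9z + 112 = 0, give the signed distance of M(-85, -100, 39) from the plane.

3

n·M − (-112) = 33.
|n| = 11, so the signed distance is 33/11 = 3.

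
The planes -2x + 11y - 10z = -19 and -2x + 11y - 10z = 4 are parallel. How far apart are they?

With common normal n = (-2, 11, -10) (|n| = 15), the distance is |(-19) − 4|/|n| = 23/15.

23/15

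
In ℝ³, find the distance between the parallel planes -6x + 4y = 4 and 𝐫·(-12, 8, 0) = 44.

9/√13

Divide the second equation by 2 to match normals: -6x + 4y = 22.
Both planes have normal n = (-6, 4, 0), |n| = 2√13. Any point on the first plane is at distance |22 − 4|/|n| = 18/(2√13) = 9/√13 from the second.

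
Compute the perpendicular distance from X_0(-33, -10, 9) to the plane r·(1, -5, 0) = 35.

Normal vector n = (1, -5, 0), and n·(-33, -10, 9) - 35 = -18.
|n| = √(1 + 25 + 0) = √26, so the distance is |-18|/√26 = 9√26/13.

18/√26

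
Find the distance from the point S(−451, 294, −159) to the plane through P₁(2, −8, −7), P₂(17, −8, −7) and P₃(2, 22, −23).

P₁P₂ = (15, 0, 0) and P₁P₃ = (0, 30, −16), so a normal is n = P₁P₂ × P₁P₃ = (0, 240, 450).
Then n·(−451, 294, −159) − (−5070) = 4080.
|n| = √(0 + 57600 + 202500) = 510, so the distance is |4080|/510 = 8.

8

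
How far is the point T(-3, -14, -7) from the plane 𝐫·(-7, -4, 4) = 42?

n = (-7, -4, 4); n·P − 42 = 7; |n| = 9; distance = 7/9.

7/9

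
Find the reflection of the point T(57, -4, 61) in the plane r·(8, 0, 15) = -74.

(-23, -4, -89)

n = (8, 0, 15), |n|² = 289, n·T − (-74) = 1445, so t = 1445/289 = 5.
Foot F = T − 5·n = (17, -4, -14); the reflection is 2F − T = (-23, -4, -89).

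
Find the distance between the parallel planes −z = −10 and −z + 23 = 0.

13

With common normal n = (0, 0, −1) (|n| = 1), the distance is |(-10) − (-23)|/|n| = 13/1 = 13.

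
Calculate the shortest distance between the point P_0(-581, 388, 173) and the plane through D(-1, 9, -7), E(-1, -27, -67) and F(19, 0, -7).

DE = (0, -36, -60) and DF = (20, -9, 0), so a normal is n = DE × DF = (-540, -1200, 720).
d = |(-540)·(-581) + (-1200)·388 + 720·173 − (-15300)| / √(291600 + 1440000 + 518400) = |-12000| / 1500 = 8.

8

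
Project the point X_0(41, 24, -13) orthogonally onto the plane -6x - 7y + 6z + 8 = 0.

The perpendicular from X_0 has direction n = (-6, -7, 6): r = (41, 24, -13) + λ(-6, -7, 6).
Substitute into the plane: n·(X_0 + λn) = -8 gives -492 + 121λ = -8, so λ = 4.
Foot = (41, 24, -13) + 4·(-6, -7, 6) = (17, -4, 11).

(17, -4, 11)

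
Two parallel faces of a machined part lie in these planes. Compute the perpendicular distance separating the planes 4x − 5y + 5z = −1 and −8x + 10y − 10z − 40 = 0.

Divide the second equation by -2 to match normals: 4x − 5y + 5z = -20.
With common normal n = (4, −5, 5) (|n| = √66), the distance is |(-1) − (-20)|/|n| = 19/√66.

19/√66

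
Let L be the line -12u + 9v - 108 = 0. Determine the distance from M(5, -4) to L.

d = |(-12)·5 + 9·(-4) − 108| / √(144 + 81) = |-204|/15 = 68/5.

68/5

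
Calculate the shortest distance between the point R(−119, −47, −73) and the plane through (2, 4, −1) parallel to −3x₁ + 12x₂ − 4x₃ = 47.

Parallel planes share the normal n = (−3, 12, −4); since (2, 4, −1) lies on the plane, its equation is −3x₁ + 12x₂ − 4x₃ = 46.
Then n·(−119, −47, −73) − 46 = 39.
|n| = √(9 + 144 + 16) = 13, so the distance is |39|/13 = 3.

3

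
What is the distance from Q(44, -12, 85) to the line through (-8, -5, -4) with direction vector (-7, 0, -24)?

√674

Direction vector d = (-7, 0, -24).
AP = (52, -7, 89), and AP × d = (168, 625, -49).
|AP × d|² = 421250 and |d|² = 625, so the distance is √(421250/625) = √674.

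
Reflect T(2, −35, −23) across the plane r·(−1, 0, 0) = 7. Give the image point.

(-16, -35, -23)

n = (−1, 0, 0), |n|² = 1, n·T − 7 = -9, so t = -9/1 = -9.
Foot F = T − (-9)·n = (−7, −35, −23); the reflection is 2F − T = (−16, −35, −23).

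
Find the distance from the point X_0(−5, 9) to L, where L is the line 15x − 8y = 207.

354/17

The normal to the line is n = (15, −8) with |n| = 17.
|n·X_0 − 207| = |-147 − 207| = 354, so the distance is 354/17.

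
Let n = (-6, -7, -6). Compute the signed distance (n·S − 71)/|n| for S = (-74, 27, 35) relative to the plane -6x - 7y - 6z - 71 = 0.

n·S − 71 = -26.
|n| = 11, so the signed distance is -26/11.

-26/11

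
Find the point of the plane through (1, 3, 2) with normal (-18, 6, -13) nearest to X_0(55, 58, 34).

The perpendicular from X_0 has direction n = (-18, 6, -13): r = (55, 58, 34) + μ(-18, 6, -13).
Substitute into the plane: n·(X_0 + μn) = -26 gives -1084 + 529μ = -26, so μ = 2.
Foot = (55, 58, 34) + 2·(-18, 6, -13) = (19, 70, 8).

(19, 70, 8)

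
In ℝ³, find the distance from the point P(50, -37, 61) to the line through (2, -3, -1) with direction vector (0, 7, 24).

Direction vector d = (0, 7, 24).
AP = (48, -34, 62), and AP × d = (-1250, -1152, 336).
|AP × d|² = 3002500 and |d|² = 625, so the distance is √(3002500/625) = √4804 = 2√1201.

2√1201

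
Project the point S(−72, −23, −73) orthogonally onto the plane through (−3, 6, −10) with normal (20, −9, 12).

n = (20, −9, 12), |n|² = 625, and n·S − (-234) = -1875.
t = -1875/625 = -3, so the foot is S − t·n = (−72, −23, −73) − (-3)·(20, −9, 12) = (−12, −50, −37).

(-12, -50, -37)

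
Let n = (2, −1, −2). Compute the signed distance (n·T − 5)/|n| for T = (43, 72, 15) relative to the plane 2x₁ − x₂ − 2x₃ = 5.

n·T − 5 = -21.
|n| = 3, so the signed distance is -21/3 = -7.

-7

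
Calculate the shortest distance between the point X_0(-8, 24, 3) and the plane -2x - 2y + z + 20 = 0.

Normal vector n = (-2, -2, 1), and n·(-8, 24, 3) - (-20) = -9.
|n| = √(4 + 4 + 1) = 3, so the distance is |-9|/3 = 3.

3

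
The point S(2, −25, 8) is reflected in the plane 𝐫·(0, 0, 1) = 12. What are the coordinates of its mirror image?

With n = (0, 0, 1), the signed offset is (n·S − 12)/|n|² = -4/1 = -4.
S' = S − 2t·n = (2, −25, 8) − (-8)·(0, 0, 1) = (2, −25, 16).

(2, -25, 16)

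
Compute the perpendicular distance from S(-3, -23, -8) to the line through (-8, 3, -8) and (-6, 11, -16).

2√101

A direction vector is d = (2, 8, -8).
AP = (5, -26, 0); AP·d = -198, |AP|² = 701, |d|² = 132.
distance² = |AP|² − (AP·d)²/|d|² = 701 − 39204/132 = 404, so the distance is 2√101.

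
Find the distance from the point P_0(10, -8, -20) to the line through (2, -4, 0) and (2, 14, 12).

A direction vector is d = (0, 18, 12).
AP = (8, -4, -20); AP·d = -312, |AP|² = 480, |d|² = 468.
distance² = |AP|² − (AP·d)²/|d|² = 480 − 97344/468 = 272, so the distance is 4√17.

4√17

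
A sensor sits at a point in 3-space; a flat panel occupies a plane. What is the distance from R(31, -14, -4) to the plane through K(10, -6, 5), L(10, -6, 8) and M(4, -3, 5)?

√5

KL = (0, 0, 3) and KM = (-6, 3, 0), so a normal is n = KL × KM = (-9, -18, 0).
Then n·(31, -14, -4) - 18 = -45.
|n| = √(81 + 324 + 0) = 9√5, so the distance is |-45|/(9√5) = √5.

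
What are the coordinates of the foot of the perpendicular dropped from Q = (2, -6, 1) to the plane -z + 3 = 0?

The perpendicular from Q has direction n = (0, 0, -1): r = (2, -6, 1) + λ(0, 0, -1).
Substitute into the plane: n·(Q + λn) = -3 gives -1 + 1λ = -3, so λ = -2.
Foot = (2, -6, 1) + (-2)·(0, 0, -1) = (2, -6, 3).

(2, -6, 3)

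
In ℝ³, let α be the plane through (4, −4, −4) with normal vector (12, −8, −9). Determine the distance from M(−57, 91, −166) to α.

The plane has equation n·(r − (4, −4, −4)) = 0, i.e. n·r = 116.
n = (12, −8, −9); n·P − 116 = -34; |n| = 17; distance = 34/17 = 2.

2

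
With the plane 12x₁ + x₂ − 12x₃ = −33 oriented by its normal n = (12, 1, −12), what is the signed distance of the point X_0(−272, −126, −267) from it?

-9

n·X_0 − (-33) = -153.
|n| = 17, so the signed distance is -153/17 = -9.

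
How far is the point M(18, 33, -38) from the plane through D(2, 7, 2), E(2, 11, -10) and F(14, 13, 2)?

4

DE = (0, 4, -12) and DF = (12, 6, 0), so a normal is n = DE × DF = (72, -144, -48).
d = |72·18 + (-144)·33 + (-48)·(-38) − (-960)| / √(5184 + 20736 + 2304) = |-672| / 168 = 4.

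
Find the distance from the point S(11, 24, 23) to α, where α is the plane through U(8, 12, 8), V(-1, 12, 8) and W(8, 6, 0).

UV = (-9, 0, 0) and UW = (0, -6, -8), so a normal is n = UV × UW = (0, -72, 54).
n = (0, -72, 54); n·P − (-432) = -54; |n| = 90; distance = 54/90 = 3/5.

3/5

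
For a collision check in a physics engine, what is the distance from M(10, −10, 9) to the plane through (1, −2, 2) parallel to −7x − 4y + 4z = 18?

Parallel planes share the normal n = (−7, −4, 4); since (1, −2, 2) lies on the plane, its equation is −7x − 4y + 4z = 9.
Then n·(10, −10, 9) − 9 = −3.
|n| = √(49 + 16 + 16) = 9, so the distance is |-3|/9 = 1/3.

1/3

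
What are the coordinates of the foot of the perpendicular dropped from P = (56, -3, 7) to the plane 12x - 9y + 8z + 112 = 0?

(20, 24, -17)

n = (12, -9, 8), |n|² = 289, and n·P − (-112) = 867.
t = 867/289 = 3, so the foot is P − t·n = (56, -3, 7) − 3·(12, -9, 8) = (20, 24, -17).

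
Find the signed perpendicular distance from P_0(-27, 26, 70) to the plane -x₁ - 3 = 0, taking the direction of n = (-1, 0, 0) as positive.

n·P_0 − 3 = 24.
|n| = 1, so the signed distance is 24/1 = 24.

24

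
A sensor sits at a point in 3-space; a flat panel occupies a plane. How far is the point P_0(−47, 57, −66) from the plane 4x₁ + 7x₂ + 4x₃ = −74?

Normal vector n = (4, 7, 4), and n·(−47, 57, −66) − (−74) = 21.
|n| = √(16 + 49 + 16) = 9, so the distance is |21|/9 = 7/3.

7/3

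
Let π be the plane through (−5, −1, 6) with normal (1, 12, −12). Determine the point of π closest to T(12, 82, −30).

n = (1, 12, −12), |n|² = 289, and n·T − (-89) = 1445.
t = 1445/289 = 5, so the foot is T − t·n = (12, 82, −30) − 5·(1, 12, −12) = (7, 22, 30).

(7, 22, 30)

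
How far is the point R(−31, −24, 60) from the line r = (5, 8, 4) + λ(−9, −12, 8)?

Direction vector d = (−9, −12, 8).
AP = (−36, −32, 56), and AP × d = (416, −216, 144).
|AP × d|² = 240448 and |d|² = 289, so the distance is √(240448/289) = √832 = 8√13.

8√13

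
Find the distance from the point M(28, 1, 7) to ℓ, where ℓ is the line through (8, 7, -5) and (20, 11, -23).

A direction vector is d = (12, 4, -18).
AP = (20, -6, 12); AP·d = 0, |AP|² = 580, |d|² = 484.
distance² = |AP|² − (AP·d)²/|d|² = 580 − 0/484 = 580, so the distance is 2√145.

2√145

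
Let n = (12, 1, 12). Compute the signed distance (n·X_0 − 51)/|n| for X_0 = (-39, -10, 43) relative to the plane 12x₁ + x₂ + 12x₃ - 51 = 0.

n·X_0 − 51 = -13.
|n| = 17, so the signed distance is -13/17.

-13/17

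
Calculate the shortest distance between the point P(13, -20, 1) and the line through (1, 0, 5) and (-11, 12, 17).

8√2

A direction vector is d = (-12, 12, 12).
AP = (12, -20, -4), and AP × d = (-192, -96, -96).
|AP × d|² = 55296 and |d|² = 432, so the distance is √(55296/432) = √128 = 8√2.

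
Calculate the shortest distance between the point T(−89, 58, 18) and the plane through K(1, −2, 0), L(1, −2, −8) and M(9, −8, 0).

6

KL = (0, 0, −8) and KM = (8, −6, 0), so a normal is n = KL × KM = (−48, −64, 0).
Then n·(−89, 58, 18) − 80 = 480.
|n| = √(2304 + 4096 + 0) = 80, so the distance is |480|/80 = 6.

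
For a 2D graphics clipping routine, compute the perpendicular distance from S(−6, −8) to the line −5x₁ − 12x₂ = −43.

The normal to the line is n = (−5, −12) with |n| = 13.
|n·S − (-43)| = |126 − (-43)| = 169, so the distance is 169/13 = 13.

13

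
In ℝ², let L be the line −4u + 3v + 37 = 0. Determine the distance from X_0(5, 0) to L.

17/5

The normal to the line is n = (−4, 3) with |n| = 5.
|n·X_0 − (-37)| = |-20 − (-37)| = 17, so the distance is 17/5.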